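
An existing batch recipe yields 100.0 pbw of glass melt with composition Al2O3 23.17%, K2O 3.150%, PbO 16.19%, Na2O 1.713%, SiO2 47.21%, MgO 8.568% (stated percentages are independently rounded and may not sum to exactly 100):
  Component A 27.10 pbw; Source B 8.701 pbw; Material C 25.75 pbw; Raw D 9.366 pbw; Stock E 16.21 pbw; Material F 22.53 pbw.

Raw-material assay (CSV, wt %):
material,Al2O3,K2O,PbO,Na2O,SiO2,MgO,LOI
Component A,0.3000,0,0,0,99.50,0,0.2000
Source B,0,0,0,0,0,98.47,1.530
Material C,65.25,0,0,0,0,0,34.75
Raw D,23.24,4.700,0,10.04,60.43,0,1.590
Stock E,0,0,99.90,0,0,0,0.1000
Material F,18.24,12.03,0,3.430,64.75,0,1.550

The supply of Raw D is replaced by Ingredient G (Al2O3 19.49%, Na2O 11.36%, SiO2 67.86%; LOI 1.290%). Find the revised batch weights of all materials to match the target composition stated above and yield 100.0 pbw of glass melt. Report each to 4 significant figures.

Revised batch per 100.0 pbw glass melt:
  Component A: 25.52 pbw
  Source B: 8.701 pbw
  Material C: 25.93 pbw
  Ingredient G: 7.173 pbw
  Stock E: 16.21 pbw
  Material F: 26.18 pbw
Total batch = 109.7 pbw; LOI loss = 9.709 pbw

The working math holds full precision throughout — values along the way appear (rounded to 4 significant digits) as written. Every reported figure is rounded exactly once; all derived quantities are computed in exact precision (the six compositions, net glass mass, ignition loss, totals, the yield) from the batch weights at 100.0 pbw of glass precisely as stated by problem or answer.
Target oxide masses per 100.0 pbw glass melt:
  Al2O3: 23.17% × 100.0 = 23.17 pbw
  K2O: 3.150% × 100.0 = 3.150 pbw
  PbO: 16.19% × 100.0 = 16.19 pbw
  Na2O: 1.713% × 100.0 = 1.713 pbw
  SiO2: 47.21% × 100.0 = 47.21 pbw
  MgO: 8.568% × 100.0 = 8.568 pbw
Oxide-by-oxide audit per the reported batch figures, relative to the basis at hand (sums match the target masses inside rounding margins):
  Al2O3: 25.52·0.003000 + 25.93·0.6525 + 7.173·0.1949 + 26.18·0.1824 = 23.17 pbw (target 23.17 pbw)
  K2O: 26.18·0.1203 = 3.149 pbw (target 3.150 pbw)
  PbO: 16.21·0.9990 = 16.19 pbw (target 16.19 pbw)
  Na2O: 7.173·0.1136 + 26.18·0.03430 = 1.713 pbw (target 1.713 pbw)
  SiO2: 25.52·0.9950 + 7.173·0.6786 + 26.18·0.6475 = 47.21 pbw (target 47.21 pbw)
  MgO: 8.701·0.9847 = 8.568 pbw (target 8.568 pbw)
Glass-mass bookkeeping: net batch after ignition = 100.0 pbw (per-oxide target masses sum to 100.0 pbw; basis as stated: 100.0 pbw — gaps are rounding artifacts).
Batch total: Σ batch = 109.7 pbw; LOI loss = Σ batch·LOI = 9.709 pbw; yield, glass over the total, = 91.15%.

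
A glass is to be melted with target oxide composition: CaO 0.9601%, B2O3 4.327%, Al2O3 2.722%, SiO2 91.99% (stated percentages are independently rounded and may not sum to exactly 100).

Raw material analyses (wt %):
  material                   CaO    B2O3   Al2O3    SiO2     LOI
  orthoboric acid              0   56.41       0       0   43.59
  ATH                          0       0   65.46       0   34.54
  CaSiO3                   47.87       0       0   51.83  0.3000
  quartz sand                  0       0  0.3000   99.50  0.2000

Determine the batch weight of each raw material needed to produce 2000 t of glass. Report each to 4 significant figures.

Batch per 2000 t glass:
  orthoboric acid: 153.4 t
  ATH: 74.79 t
  CaSiO3: 40.11 t
  quartz sand: 1828 t
Total batch = 2096 t; LOI loss = 96.48 t; yield = 95.40%

Each numeric step holds full float precision from first step to last; working values are shown (rounded to four significant digits) in the printout. A single rounding produces every reported number. The derived quantities are rebuilt at full precision (four oxide percentages, LOI, the yield, totals, net glass mass) using the weight values at 2000 t of glass, as they appear in the problem or answer text.
The oxide mass targets at 2000 t glass:
  CaO: 0.9601% × 2000 = 19.20 t
  B2O3: 4.327% × 2000 = 86.54 t
  Al2O3: 2.722% × 2000 = 54.44 t
  SiO2: 91.99% × 2000 = 1840 t
Oxide-by-oxide audit using the reported weights, relative to the basis at hand (oxide sums agree with the targets given rounding of the digits):
  CaO: 40.11·0.4787 = 19.20 t (target 19.20 t)
  B2O3: 153.4·0.5641 = 86.53 t (target 86.54 t)
  Al2O3: 74.79·0.6546 + 1828·0.003000 = 54.44 t (target 54.44 t)
  SiO2: 40.11·0.5183 + 1828·0.9950 = 1840 t (target 1840 t)
Mass balance on the glass: the batch minus its LOI: 2000 t (summing oxide targets gives 2000 t; stated basis 2000 t — deltas are rounding alone).
Total batch = Σ batch = 2096 t; the LOI term Σ batch·LOI equals 96.48 t; as yield: glass ÷ batch → 95.40%.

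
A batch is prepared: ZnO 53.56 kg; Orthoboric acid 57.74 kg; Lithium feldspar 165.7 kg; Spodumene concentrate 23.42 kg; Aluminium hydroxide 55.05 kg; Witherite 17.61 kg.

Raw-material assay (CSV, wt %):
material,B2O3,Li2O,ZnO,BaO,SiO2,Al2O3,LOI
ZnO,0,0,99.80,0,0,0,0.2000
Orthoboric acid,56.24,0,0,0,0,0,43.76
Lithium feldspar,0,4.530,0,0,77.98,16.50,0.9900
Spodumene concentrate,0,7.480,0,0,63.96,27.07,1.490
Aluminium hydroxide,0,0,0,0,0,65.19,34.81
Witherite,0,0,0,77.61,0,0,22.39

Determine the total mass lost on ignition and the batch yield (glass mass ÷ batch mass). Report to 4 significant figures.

LOI loss = 50.47 kg; glass = 322.6 kg; yield = 86.47%

Intermediates are displayed with 4-significant-figure rounding in the printout — the working math holds full float precision from first step to last. Every reported result takes just one rounding; all derived quantities (totals, ignition loss, the six compositions, net glass mass, yield) are rebuilt in full float precision starting from the weights at 322.6 kg of glass as written in the problem or answer text.
Each material's LOI contribution:
  ZnO: 53.56 × 0.002000 = 0.1071 kg
  Orthoboric acid: 57.74 × 0.4376 = 25.27 kg
  Lithium feldspar: 165.7 × 0.009900 = 1.640 kg
  Spodumene concentrate: 23.42 × 0.01490 = 0.3490 kg
  Aluminium hydroxide: 55.05 × 0.3481 = 19.16 kg
  Witherite: 17.61 × 0.2239 = 3.943 kg
Total LOI = 50.47 kg
Glass = batch − LOI = 373.1 − 50.47 = 322.6 kg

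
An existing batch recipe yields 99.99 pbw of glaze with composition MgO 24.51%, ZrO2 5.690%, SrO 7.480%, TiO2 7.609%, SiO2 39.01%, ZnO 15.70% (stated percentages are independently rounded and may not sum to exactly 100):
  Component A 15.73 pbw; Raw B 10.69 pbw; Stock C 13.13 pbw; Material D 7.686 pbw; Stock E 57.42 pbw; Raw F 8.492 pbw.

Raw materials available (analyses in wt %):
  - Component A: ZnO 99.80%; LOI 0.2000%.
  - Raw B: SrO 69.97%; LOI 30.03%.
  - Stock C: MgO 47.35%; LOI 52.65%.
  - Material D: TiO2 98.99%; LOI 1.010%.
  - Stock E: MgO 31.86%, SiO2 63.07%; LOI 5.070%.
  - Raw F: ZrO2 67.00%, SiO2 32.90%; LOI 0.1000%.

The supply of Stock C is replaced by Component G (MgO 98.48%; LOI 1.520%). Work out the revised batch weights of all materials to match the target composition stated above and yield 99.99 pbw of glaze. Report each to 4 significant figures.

Revised batch per 99.99 pbw glaze:
  Component A: 15.73 pbw
  Raw B: 10.69 pbw
  Component G: 6.311 pbw
  Material D: 7.686 pbw
  Stock E: 57.42 pbw
  Raw F: 8.492 pbw
Total batch = 106.3 pbw; LOI loss = 6.335 pbw

Values along the way are printed, with 4-significant-figure rounding, between the steps — every computation carries exact precision in every operation. Each reported result takes just one rounding; all derived quantities, which include net glass mass, ignition loss, totals, yield, six oxide percentages, are carried in full precision, as written in the problem or answer text, from the weighed amounts on 99.99 pbw of glass.
The oxide mass targets at 99.99 pbw glaze:
  MgO: 24.51% × 99.99 = 24.51 pbw
  ZrO2: 5.690% × 99.99 = 5.689 pbw
  SrO: 7.480% × 99.99 = 7.479 pbw
  TiO2: 7.609% × 99.99 = 7.608 pbw
  SiO2: 39.01% × 99.99 = 39.01 pbw
  ZnO: 15.70% × 99.99 = 15.70 pbw
Per-oxide balance check from the weights as reported, per the basis as stated (every target is met by its sum within answer rounding):
  MgO: 6.311·0.9848 + 57.42·0.3186 = 24.51 pbw (target 24.51 pbw)
  ZrO2: 8.492·0.6700 = 5.690 pbw (target 5.689 pbw)
  SrO: 10.69·0.6997 = 7.480 pbw (target 7.479 pbw)
  TiO2: 7.686·0.9899 = 7.608 pbw (target 7.608 pbw)
  SiO2: 57.42·0.6307 + 8.492·0.3290 = 39.01 pbw (target 39.01 pbw)
  ZnO: 15.73·0.9980 = 15.70 pbw (target 15.70 pbw)
Glass mass check: whole batch net of LOI = 99.99 pbw (summing oxide targets gives 99.99 pbw; against the stated basis, 99.99 pbw — deltas are rounding alone).
Whole-batch sum: Σ batch = 106.3 pbw; the LOI term Σ batch·LOI equals 6.335 pbw; yield, glass over the total, = 94.04%.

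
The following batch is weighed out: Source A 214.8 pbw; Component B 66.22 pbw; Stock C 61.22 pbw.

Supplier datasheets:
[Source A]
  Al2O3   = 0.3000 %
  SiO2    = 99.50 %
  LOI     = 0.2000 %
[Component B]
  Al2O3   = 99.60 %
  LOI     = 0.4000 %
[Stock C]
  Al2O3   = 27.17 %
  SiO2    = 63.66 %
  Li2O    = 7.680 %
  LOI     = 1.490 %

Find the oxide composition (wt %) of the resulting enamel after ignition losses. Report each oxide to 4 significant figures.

Glass mass = 340.6 pbw (batch 342.2 − LOI 1.607).
Composition: Al2O3 24.43%, SiO2 74.18%, Li2O 1.380%

Exact precision is maintained from first step to last — rounding to 4 significant figures extends to each mid-chain value as displayed; exactly one rounding lands on each reported value; the derived quantities, which include LOI, the yield, net glass mass, the totals, three oxide percentages, are computed in exact precision, exactly as shown in the problem or the answer, using the weight values on 340.6 pbw of glass.
Oxide-by-oxide delivered mass:
  Al2O3: 214.8·0.003000 + 66.22·0.9960 + 61.22·0.2717 = 83.23 pbw
  SiO2: 214.8·0.9950 + 61.22·0.6366 = 252.7 pbw
  Li2O: 61.22·0.07680 = 4.702 pbw
LOI: 214.8·0.002000 + 66.22·0.004000 + 61.22·0.01490 = 1.607 pbw
Glass = total batch minus LOI = 342.2 − 1.607 = 340.6 pbw (equal to the oxide-mass sum)
wt % = oxide mass / glass mass × 100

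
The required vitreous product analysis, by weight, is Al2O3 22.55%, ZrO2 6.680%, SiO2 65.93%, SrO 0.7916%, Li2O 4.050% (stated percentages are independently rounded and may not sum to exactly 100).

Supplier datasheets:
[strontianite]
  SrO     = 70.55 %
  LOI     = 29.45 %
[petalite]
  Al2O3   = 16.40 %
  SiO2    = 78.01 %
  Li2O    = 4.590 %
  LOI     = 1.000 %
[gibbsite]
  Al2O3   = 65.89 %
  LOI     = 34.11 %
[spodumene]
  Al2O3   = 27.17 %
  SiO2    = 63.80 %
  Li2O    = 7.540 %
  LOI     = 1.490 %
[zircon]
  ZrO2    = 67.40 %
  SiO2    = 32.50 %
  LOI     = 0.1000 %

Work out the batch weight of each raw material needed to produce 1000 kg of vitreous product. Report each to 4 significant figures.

Values along the way are printed, with 4-significant-figure rounding, between the steps — all arithmetic holds full precision all the way through; a single rounding finalizes every reported result — all derived quantities, which include the totals, five oxide percentages, LOI, net glass mass, yield, are carried in full precision, as set out in the problem or answer text, using the weight values per 1000 kg of glass.
Oxide mass targets, per 1000 kg vitreous product:
  Al2O3: 22.55% × 1000 = 225.5 kg
  ZrO2: 6.680% × 1000 = 66.80 kg
  SiO2: 65.93% × 1000 = 659.3 kg
  SrO: 0.7916% × 1000 = 7.916 kg
  Li2O: 4.050% × 1000 = 40.50 kg
Verifying the oxide balance per the reported batch figures, against the basis in use (sums match the target masses modulo rounding of the values):
  Al2O3: 726.0·0.1640 + 122.3·0.6589 + 95.16·0.2717 = 225.5 kg (target 225.5 kg)
  ZrO2: 99.11·0.6740 = 66.80 kg (target 66.80 kg)
  SiO2: 726.0·0.7801 + 95.16·0.6380 + 99.11·0.3250 = 659.3 kg (target 659.3 kg)
  SrO: 11.22·0.7055 = 7.916 kg (target 7.916 kg)
  Li2O: 726.0·0.04590 + 95.16·0.07540 = 40.50 kg (target 40.50 kg)
The glass-mass cross-check: batch total minus LOI = 1000 kg (targets for the oxides total 1000 kg; against the stated basis, 1000 kg — rounding explains the deltas).
Total batch = Σ batch = 1054 kg; Σ batch·LOI gives LOI loss = 53.80 kg; glass ÷ batch gives a yield of 94.89%.

Batch per 1000 kg vitreous product:
  strontianite: 11.22 kg
  petalite: 726.0 kg
  gibbsite: 122.3 kg
  spodumene: 95.16 kg
  zircon: 99.11 kg
Total batch = 1054 kg; LOI loss = 53.80 kg; yield = 94.89%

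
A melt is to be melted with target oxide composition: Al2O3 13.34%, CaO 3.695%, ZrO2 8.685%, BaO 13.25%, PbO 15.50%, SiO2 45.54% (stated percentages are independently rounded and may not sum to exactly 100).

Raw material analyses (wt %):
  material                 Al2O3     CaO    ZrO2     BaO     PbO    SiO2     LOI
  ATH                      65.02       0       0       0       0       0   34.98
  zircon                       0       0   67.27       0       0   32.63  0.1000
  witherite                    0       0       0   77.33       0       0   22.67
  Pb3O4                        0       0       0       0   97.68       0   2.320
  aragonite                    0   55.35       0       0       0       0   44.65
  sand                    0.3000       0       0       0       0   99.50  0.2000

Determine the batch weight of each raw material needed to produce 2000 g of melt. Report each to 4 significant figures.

Each numeric step holds exact precision from start to finish. In-progress results are shown rounded to 4 significant digits within the worked lines. Every reported value takes a single rounding — all derived quantities, which include six oxide percentages, totals, glass mass, the yield, ignition loss, are rebuilt in full float precision, as quoted within the question or the answer, starting from the weights at 2000 g of glass.
Target oxide masses per 2000 g melt:
  Al2O3: 13.34% × 2000 = 266.8 g
  CaO: 3.695% × 2000 = 73.90 g
  ZrO2: 8.685% × 2000 = 173.7 g
  BaO: 13.25% × 2000 = 265.0 g
  PbO: 15.50% × 2000 = 310.0 g
  SiO2: 45.54% × 2000 = 910.8 g
Balance tally, oxide-wise, working from each reported weight, versus the basis set out (sum by sum, the targets are met exact up to rounding of places):
  Al2O3: 406.5·0.6502 + 830.7·0.003000 = 266.8 g (target 266.8 g)
  CaO: 133.5·0.5535 = 73.89 g (target 73.90 g)
  ZrO2: 258.2·0.6727 = 173.7 g (target 173.7 g)
  BaO: 342.7·0.7733 = 265.0 g (target 265.0 g)
  PbO: 317.4·0.9768 = 310.0 g (target 310.0 g)
  SiO2: 258.2·0.3263 + 830.7·0.9950 = 910.8 g (target 910.8 g)
Consistency of the glass mass: batch Σ − ignition loss = 2000 g (the Σ of target masses is 2000 g; the stated basis being 2000 g — differing by rounding only).
Summing the batch: Σ batch = 2289 g; the LOI term Σ batch·LOI equals 288.8 g; the yield ratio, glass ÷ batch: 87.38%.

Batch per 2000 g melt:
  ATH: 406.5 g
  zircon: 258.2 g
  witherite: 342.7 g
  Pb3O4: 317.4 g
  aragonite: 133.5 g
  sand: 830.7 g
Total batch = 2289 g; LOI loss = 288.8 g; yield = 87.38%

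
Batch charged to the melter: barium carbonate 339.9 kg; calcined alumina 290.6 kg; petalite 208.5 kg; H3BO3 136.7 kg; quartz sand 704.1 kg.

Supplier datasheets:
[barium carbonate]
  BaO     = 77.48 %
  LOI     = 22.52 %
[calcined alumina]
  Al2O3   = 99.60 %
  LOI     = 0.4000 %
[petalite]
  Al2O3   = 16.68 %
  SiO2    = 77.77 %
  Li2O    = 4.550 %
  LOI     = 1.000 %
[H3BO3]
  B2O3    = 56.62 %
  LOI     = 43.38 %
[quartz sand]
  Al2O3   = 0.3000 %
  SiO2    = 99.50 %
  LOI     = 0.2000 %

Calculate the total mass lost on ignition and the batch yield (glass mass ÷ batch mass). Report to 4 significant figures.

Working values are shown, with 4-significant-figure rounding, within the worked lines. All internal work keeps full float precision from start to finish; each reported result receives exactly one rounding — the derived quantities are rebuilt at full float precision (the five compositions, the totals, LOI, net glass mass, yield) starting from the weights for 1539 kg of glass, as set out in the question or the answer.
Ignition loss by material:
  barium carbonate: 339.9 × 0.2252 = 76.55 kg
  calcined alumina: 290.6 × 0.004000 = 1.162 kg
  petalite: 208.5 × 0.01000 = 2.085 kg
  H3BO3: 136.7 × 0.4338 = 59.30 kg
  quartz sand: 704.1 × 0.002000 = 1.408 kg
Total LOI = 140.5 kg
Glass = batch − LOI = 1680 − 140.5 = 1539 kg

LOI loss = 140.5 kg; glass = 1539 kg; yield = 91.64%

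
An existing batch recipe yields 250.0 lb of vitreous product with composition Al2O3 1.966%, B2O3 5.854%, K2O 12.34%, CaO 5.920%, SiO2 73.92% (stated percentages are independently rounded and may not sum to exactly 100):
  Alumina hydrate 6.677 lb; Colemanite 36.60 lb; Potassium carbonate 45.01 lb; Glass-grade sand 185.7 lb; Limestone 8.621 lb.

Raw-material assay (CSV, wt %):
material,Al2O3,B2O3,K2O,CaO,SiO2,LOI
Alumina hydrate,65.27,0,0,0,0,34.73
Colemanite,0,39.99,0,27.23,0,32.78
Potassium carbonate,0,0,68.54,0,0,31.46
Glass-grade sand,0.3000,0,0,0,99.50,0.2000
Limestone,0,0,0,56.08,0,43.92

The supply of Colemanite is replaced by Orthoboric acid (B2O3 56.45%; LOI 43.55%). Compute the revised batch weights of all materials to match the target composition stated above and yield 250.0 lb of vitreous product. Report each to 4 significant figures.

Full precision is held at every stage. Mid-chain values are printed with 4-significant-figure rounding in the working; each reported figure takes just one rounding. All derived quantities are recomputed at full precision (the yield, net glass mass, ignition loss, five oxide percentages, totals) from the batch weights per 250.0 lb of glass, as written in the problem or answer text.
Target masses of each oxide per 250.0 lb vitreous product:
  Al2O3: 1.966% × 250.0 = 4.915 lb
  B2O3: 5.854% × 250.0 = 14.64 lb
  K2O: 12.34% × 250.0 = 30.85 lb
  CaO: 5.920% × 250.0 = 14.80 lb
  SiO2: 73.92% × 250.0 = 184.8 lb
Checking each oxide sum from the weights as reported, on the stated basis (sum by sum, the targets are met exact up to rounding of places):
  Al2O3: 6.677·0.6527 + 185.7·0.003000 = 4.915 lb (target 4.915 lb)
  B2O3: 25.93·0.5645 = 14.64 lb (target 14.64 lb)
  K2O: 45.01·0.6854 = 30.85 lb (target 30.85 lb)
  CaO: 26.39·0.5608 = 14.80 lb (target 14.80 lb)
  SiO2: 185.7·0.9950 = 184.8 lb (target 184.8 lb)
The glass-mass cross-check: Σ batch − LOI loss = 250.0 lb (summing oxide targets gives 250.0 lb; with the basis standing at 250.0 lb — differing by rounding only).
Adding the batch up: Σ batch = 289.7 lb; LOI removed, Σ of batch·LOI: 39.73 lb; as yield: glass ÷ batch → 86.28%.

Revised batch per 250.0 lb vitreous product:
  Alumina hydrate: 6.677 lb
  Orthoboric acid: 25.93 lb
  Potassium carbonate: 45.01 lb
  Glass-grade sand: 185.7 lb
  Limestone: 26.39 lb
Total batch = 289.7 lb; LOI loss = 39.73 lb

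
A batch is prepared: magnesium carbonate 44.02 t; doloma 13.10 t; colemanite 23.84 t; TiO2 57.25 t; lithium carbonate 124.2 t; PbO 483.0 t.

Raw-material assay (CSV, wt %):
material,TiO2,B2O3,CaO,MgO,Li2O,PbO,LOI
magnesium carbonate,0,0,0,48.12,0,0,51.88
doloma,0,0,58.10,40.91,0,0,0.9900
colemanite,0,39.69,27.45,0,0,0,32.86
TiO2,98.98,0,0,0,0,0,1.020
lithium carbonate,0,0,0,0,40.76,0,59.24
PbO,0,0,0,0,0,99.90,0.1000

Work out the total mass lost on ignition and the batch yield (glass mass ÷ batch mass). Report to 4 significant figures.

LOI loss = 105.4 t; glass = 640.0 t; yield = 85.85%

Each numeric step holds full float precision through every step; in-progress results are printed (rounded to four significant figures) at each printed step — every reported number takes a single rounding; all derived quantities (yield, ignition loss, six oxide percentages, totals, glass mass) are carried from the weighed amounts per 640.0 t of glass in full float precision, exactly as printed in the question or the answer.
Ignition loss by material:
  magnesium carbonate: 44.02 × 0.5188 = 22.84 t
  doloma: 13.10 × 0.009900 = 0.1297 t
  colemanite: 23.84 × 0.3286 = 7.834 t
  TiO2: 57.25 × 0.01020 = 0.5840 t
  lithium carbonate: 124.2 × 0.5924 = 73.58 t
  PbO: 483.0 × 0.001000 = 0.4830 t
Total LOI = 105.4 t
Glass = batch − LOI = 745.4 − 105.4 = 640.0 t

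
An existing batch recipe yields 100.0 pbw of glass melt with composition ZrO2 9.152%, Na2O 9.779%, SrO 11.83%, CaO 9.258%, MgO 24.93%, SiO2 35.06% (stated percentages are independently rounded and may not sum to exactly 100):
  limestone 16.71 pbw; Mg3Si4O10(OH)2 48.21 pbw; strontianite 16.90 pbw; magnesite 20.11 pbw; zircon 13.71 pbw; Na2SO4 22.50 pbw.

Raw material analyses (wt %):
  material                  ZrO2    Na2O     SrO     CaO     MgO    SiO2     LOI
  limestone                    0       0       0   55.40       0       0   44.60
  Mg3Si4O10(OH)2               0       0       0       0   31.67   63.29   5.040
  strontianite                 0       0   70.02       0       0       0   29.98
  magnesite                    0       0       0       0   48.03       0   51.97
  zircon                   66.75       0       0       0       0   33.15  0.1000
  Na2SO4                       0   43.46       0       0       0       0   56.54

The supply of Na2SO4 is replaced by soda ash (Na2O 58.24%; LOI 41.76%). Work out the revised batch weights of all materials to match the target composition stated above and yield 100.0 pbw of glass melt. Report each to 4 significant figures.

The whole derivation carries exact precision through every step. Mid-chain values are shown (rounded to four significant figures) between the steps; each reported value is rounded exactly once. The derived quantities (the totals, ignition loss, the yield, glass mass, six oxide percentages) are rebuilt from the weighed amounts per 100.0 pbw of glass at full float precision exactly as shown in either problem or answer.
Target oxide masses per 100.0 pbw glass melt:
  ZrO2: 9.152% × 100.0 = 9.152 pbw
  Na2O: 9.779% × 100.0 = 9.779 pbw
  SrO: 11.83% × 100.0 = 11.83 pbw
  CaO: 9.258% × 100.0 = 9.258 pbw
  MgO: 24.93% × 100.0 = 24.93 pbw
  SiO2: 35.06% × 100.0 = 35.06 pbw
Sums-versus-targets review using the reported weights, relative to the basis at hand (summed amounts equal target values inside rounding margins):
  ZrO2: 13.71·0.6675 = 9.151 pbw (target 9.152 pbw)
  Na2O: 16.79·0.5824 = 9.778 pbw (target 9.779 pbw)
  SrO: 16.90·0.7002 = 11.83 pbw (target 11.83 pbw)
  CaO: 16.71·0.5540 = 9.257 pbw (target 9.258 pbw)
  MgO: 48.21·0.3167 + 20.11·0.4803 = 24.93 pbw (target 24.93 pbw)
  SiO2: 48.21·0.6329 + 13.71·0.3315 = 35.06 pbw (target 35.06 pbw)
Glass-mass closure: total charge less LOI = 100.0 pbw (targets for the oxides total 100.0 pbw; the stated basis being 100.0 pbw — deltas are rounding alone).
Whole-batch sum: Σ batch = 132.4 pbw; LOI loss = Σ batch·LOI = 32.43 pbw; as yield: glass ÷ batch → 75.52%.

Revised batch per 100.0 pbw glass melt:
  limestone: 16.71 pbw
  Mg3Si4O10(OH)2: 48.21 pbw
  strontianite: 16.90 pbw
  magnesite: 20.11 pbw
  zircon: 13.71 pbw
  soda ash: 16.79 pbw
Total batch = 132.4 pbw; LOI loss = 32.43 pbw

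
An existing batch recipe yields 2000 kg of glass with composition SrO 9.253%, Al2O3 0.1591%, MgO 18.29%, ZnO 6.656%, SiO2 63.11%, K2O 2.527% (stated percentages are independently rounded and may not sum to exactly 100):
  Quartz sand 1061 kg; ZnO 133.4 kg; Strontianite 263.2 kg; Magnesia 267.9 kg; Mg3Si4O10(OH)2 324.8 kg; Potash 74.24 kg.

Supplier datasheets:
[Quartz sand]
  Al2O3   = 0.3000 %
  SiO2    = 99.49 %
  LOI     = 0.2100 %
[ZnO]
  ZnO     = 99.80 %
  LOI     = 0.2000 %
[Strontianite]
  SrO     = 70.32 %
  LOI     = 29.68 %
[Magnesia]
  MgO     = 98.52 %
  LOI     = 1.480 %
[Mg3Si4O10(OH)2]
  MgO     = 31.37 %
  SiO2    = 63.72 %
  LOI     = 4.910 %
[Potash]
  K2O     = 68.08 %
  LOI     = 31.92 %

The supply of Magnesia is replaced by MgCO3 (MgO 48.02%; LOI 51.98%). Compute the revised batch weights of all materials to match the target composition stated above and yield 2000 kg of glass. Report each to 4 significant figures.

The whole derivation keeps full precision throughout. Mid-chain values are shown rounded off to 4 significant figures at each printed step. Each reported result is rounded exactly once. All derived quantities (the six compositions, net glass mass, the yield, ignition loss, the totals) are carried at full float precision from the weighed amounts on 2000 kg of glass, as written in the problem or the answer.
Target masses of each oxide per 2000 kg glass:
  SrO: 9.253% × 2000 = 185.1 kg
  Al2O3: 0.1591% × 2000 = 3.182 kg
  MgO: 18.29% × 2000 = 365.8 kg
  ZnO: 6.656% × 2000 = 133.1 kg
  SiO2: 63.11% × 2000 = 1262 kg
  K2O: 2.527% × 2000 = 50.54 kg
A balance pass over the oxides, working from each reported weight, on the stated basis (target by target, the sums agree net of answer rounding effects):
  SrO: 263.2·0.7032 = 185.1 kg (target 185.1 kg)
  Al2O3: 1061·0.003000 = 3.183 kg (target 3.182 kg)
  MgO: 549.6·0.4802 + 324.8·0.3137 = 365.8 kg (target 365.8 kg)
  ZnO: 133.4·0.9980 = 133.1 kg (target 133.1 kg)
  SiO2: 1061·0.9949 + 324.8·0.6372 = 1263 kg (target 1262 kg)
  K2O: 74.24·0.6808 = 50.54 kg (target 50.54 kg)
Glass mass check: total batch − LOI = 2000 kg (the Σ of target masses is 2000 kg; with the basis standing at 2000 kg — deltas are rounding alone).
Total batch = Σ batch = 2406 kg; Σ batch·LOI gives LOI loss = 405.9 kg; the yield ratio, glass ÷ batch: 83.13%.

Revised batch per 2000 kg glass:
  Quartz sand: 1061 kg
  ZnO: 133.4 kg
  Strontianite: 263.2 kg
  MgCO3: 549.6 kg
  Mg3Si4O10(OH)2: 324.8 kg
  Potash: 74.24 kg
Total batch = 2406 kg; LOI loss = 405.9 kg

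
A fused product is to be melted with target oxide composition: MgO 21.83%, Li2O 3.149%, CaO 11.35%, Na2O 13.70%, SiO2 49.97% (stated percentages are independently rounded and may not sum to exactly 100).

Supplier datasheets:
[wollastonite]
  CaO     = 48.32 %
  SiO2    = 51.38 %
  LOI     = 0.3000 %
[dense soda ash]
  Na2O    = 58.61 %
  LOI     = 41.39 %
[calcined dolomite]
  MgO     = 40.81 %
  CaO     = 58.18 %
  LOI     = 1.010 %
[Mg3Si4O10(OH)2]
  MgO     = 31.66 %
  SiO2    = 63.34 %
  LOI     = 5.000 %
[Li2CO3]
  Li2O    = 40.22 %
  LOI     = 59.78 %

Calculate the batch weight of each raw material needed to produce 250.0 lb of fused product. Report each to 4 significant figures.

The whole derivation carries exact precision through every step; intermediates are printed, rounded to four significant digits, across the worked steps; each reported number carries a single rounding; derived quantities are recomputed in full float precision (five oxide percentages, glass mass, LOI, totals, yield) from the weighed amounts on 250.0 lb of glass, exactly as printed in question or answer.
Target oxide masses per 250.0 lb fused product:
  MgO: 21.83% × 250.0 = 54.58 lb
  Li2O: 3.149% × 250.0 = 7.872 lb
  CaO: 11.35% × 250.0 = 28.38 lb
  Na2O: 13.70% × 250.0 = 34.25 lb
  SiO2: 49.97% × 250.0 = 124.9 lb
Oxide-by-oxide audit working from each reported weight, under the basis named above (oxide sums agree with the targets up to rounding of the answer):
  MgO: 10.06·0.4081 + 159.4·0.3166 = 54.57 lb (target 54.58 lb)
  Li2O: 19.57·0.4022 = 7.871 lb (target 7.872 lb)
  CaO: 46.62·0.4832 + 10.06·0.5818 = 28.38 lb (target 28.38 lb)
  Na2O: 58.44·0.5861 = 34.25 lb (target 34.25 lb)
  SiO2: 46.62·0.5138 + 159.4·0.6334 = 124.9 lb (target 124.9 lb)
Consistency of the glass mass: net batch after ignition = 250.0 lb (summing oxide targets gives 250.0 lb; against the stated basis, 250.0 lb — gaps are rounding artifacts).
Summing the batch: Σ batch = 294.1 lb; LOI loss = Σ batch·LOI = 44.10 lb; as yield: glass ÷ batch → 85.01%.

Batch per 250.0 lb fused product:
  wollastonite: 46.62 lb
  dense soda ash: 58.44 lb
  calcined dolomite: 10.06 lb
  Mg3Si4O10(OH)2: 159.4 lb
  Li2CO3: 19.57 lb
Total batch = 294.1 lb; LOI loss = 44.10 lb; yield = 85.01%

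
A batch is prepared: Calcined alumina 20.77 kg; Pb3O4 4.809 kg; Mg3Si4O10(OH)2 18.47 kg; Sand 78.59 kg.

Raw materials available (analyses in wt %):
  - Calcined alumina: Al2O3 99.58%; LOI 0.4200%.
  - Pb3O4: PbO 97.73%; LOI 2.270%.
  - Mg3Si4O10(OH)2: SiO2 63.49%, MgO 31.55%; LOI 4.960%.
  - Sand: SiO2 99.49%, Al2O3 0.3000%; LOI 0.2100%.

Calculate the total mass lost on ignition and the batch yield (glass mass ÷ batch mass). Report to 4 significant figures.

All internal work carries full precision at each step — working values appear rounded to four significant figures at each printed step; each reported result takes a single rounding — derived quantities are carried starting from the weights at 121.4 kg of glass at full float precision (the four compositions, glass mass, LOI, the totals, the yield) precisely as stated by either problem or answer.
Material-by-material LOI:
  Calcined alumina: 20.77 × 0.004200 = 0.08723 kg
  Pb3O4: 4.809 × 0.02270 = 0.1092 kg
  Mg3Si4O10(OH)2: 18.47 × 0.04960 = 0.9161 kg
  Sand: 78.59 × 0.002100 = 0.1650 kg
Total LOI = 1.278 kg
Glass = batch − LOI = 122.6 − 1.278 = 121.4 kg

LOI loss = 1.278 kg; glass = 121.4 kg; yield = 98.96%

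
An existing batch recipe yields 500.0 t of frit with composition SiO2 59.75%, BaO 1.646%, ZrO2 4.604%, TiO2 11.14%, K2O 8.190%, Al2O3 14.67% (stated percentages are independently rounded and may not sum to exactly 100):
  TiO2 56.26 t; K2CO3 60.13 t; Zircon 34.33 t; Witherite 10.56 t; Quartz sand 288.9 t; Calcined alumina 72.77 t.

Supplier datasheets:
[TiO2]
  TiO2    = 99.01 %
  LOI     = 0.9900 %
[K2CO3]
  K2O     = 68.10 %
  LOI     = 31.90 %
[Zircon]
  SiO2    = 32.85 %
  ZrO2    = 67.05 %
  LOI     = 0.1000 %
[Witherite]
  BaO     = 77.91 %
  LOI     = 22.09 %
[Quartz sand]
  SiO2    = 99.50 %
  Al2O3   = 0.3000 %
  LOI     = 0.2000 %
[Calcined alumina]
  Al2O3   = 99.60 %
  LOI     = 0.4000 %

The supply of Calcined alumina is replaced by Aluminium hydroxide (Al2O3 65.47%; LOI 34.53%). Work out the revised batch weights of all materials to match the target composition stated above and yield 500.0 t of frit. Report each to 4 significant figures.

Revised batch per 500.0 t frit:
  TiO2: 56.26 t
  K2CO3: 60.13 t
  Zircon: 34.33 t
  Witherite: 10.56 t
  Quartz sand: 288.9 t
  Aluminium hydroxide: 110.7 t
Total batch = 560.9 t; LOI loss = 60.91 t

Full precision is kept through every step — working values are shown rounded to four significant digits as written. Exactly one rounding is applied to each reported result. All derived quantities (six oxide percentages, the yield, ignition loss, totals, net glass mass) are computed from the batch weights on 500.0 t of glass in full float precision as set out in the question or the answer.
Oxide-by-oxide targets in 500.0 t frit:
  SiO2: 59.75% × 500.0 = 298.8 t
  BaO: 1.646% × 500.0 = 8.230 t
  ZrO2: 4.604% × 500.0 = 23.02 t
  TiO2: 11.14% × 500.0 = 55.70 t
  K2O: 8.190% × 500.0 = 40.95 t
  Al2O3: 14.67% × 500.0 = 73.35 t
Verifying the oxide balance applying the batch weights above, versus the basis set out (sum by sum, the targets are met net of answer rounding effects):
  SiO2: 34.33·0.3285 + 288.9·0.9950 = 298.7 t (target 298.8 t)
  BaO: 10.56·0.7791 = 8.227 t (target 8.230 t)
  ZrO2: 34.33·0.6705 = 23.02 t (target 23.02 t)
  TiO2: 56.26·0.9901 = 55.70 t (target 55.70 t)
  K2O: 60.13·0.6810 = 40.95 t (target 40.95 t)
  Al2O3: 288.9·0.003000 + 110.7·0.6547 = 73.34 t (target 73.35 t)
Glass-mass closure: whole batch net of LOI = 500.0 t (the Σ of target masses is 500.0 t; against the stated basis, 500.0 t — any gap is answer rounding).
Whole-batch sum: Σ batch = 560.9 t; ignition loss, Σ(batch × LOI) = 60.91 t; yield: glass divided by total = 89.14%.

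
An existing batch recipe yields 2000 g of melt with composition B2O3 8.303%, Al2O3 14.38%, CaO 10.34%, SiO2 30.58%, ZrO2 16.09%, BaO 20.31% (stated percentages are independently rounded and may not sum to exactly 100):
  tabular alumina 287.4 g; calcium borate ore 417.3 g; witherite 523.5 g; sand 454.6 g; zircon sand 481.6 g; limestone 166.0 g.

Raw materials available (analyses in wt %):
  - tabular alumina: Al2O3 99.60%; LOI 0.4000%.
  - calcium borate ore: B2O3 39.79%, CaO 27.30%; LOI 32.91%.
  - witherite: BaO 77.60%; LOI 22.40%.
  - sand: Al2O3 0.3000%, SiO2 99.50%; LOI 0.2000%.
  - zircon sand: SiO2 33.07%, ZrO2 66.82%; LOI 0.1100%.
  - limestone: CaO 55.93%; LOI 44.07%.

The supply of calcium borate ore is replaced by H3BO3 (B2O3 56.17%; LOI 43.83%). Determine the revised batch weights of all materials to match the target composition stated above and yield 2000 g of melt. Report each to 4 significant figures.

Revised batch per 2000 g melt:
  tabular alumina: 287.4 g
  H3BO3: 295.6 g
  witherite: 523.5 g
  sand: 454.6 g
  zircon sand: 481.6 g
  limestone: 369.7 g
Total batch = 2412 g; LOI loss = 412.3 g

Each numeric step maintains full float precision all the way through; working values are shown (rounded to four significant figures) between the steps; each reported value receives exactly one rounding. All derived quantities (glass mass, ignition loss, the six compositions, the yield, totals) are computed in full precision from the weighed amounts at 2000 g of glass, as they appear in the question or the answer.
Target oxide masses per 2000 g melt:
  B2O3: 8.303% × 2000 = 166.1 g
  Al2O3: 14.38% × 2000 = 287.6 g
  CaO: 10.34% × 2000 = 206.8 g
  SiO2: 30.58% × 2000 = 611.6 g
  ZrO2: 16.09% × 2000 = 321.8 g
  BaO: 20.31% × 2000 = 406.2 g
Per-oxide balance check using the reported weights, on the stated basis (summed amounts equal target values inside rounding margins):
  B2O3: 295.6·0.5617 = 166.0 g (target 166.1 g)
  Al2O3: 287.4·0.9960 + 454.6·0.003000 = 287.6 g (target 287.6 g)
  CaO: 369.7·0.5593 = 206.8 g (target 206.8 g)
  SiO2: 454.6·0.9950 + 481.6·0.3307 = 611.6 g (target 611.6 g)
  ZrO2: 481.6·0.6682 = 321.8 g (target 321.8 g)
  BaO: 523.5·0.7760 = 406.2 g (target 406.2 g)
Glass-mass sanity pass: Σ batch − LOI loss = 2000 g (oxide target masses add up to 2000 g; basis as stated: 2000 g — differing by rounding only).
Adding the batch up: Σ batch = 2412 g; Σ batch·LOI gives LOI loss = 412.3 g; yield = glass ÷ total batch = 82.91%.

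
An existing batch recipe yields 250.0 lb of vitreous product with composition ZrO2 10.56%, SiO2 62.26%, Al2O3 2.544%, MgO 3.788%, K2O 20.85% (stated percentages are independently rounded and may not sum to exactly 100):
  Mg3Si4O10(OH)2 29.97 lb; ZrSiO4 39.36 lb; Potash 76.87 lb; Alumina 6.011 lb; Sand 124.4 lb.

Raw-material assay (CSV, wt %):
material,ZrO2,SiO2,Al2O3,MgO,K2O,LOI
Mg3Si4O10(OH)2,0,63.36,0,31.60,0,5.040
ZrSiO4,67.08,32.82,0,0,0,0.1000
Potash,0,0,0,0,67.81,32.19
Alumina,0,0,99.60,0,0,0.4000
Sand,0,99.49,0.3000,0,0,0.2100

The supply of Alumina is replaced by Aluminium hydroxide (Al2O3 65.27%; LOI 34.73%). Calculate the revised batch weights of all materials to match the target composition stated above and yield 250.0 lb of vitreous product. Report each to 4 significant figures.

Revised batch per 250.0 lb vitreous product:
  Mg3Si4O10(OH)2: 29.97 lb
  ZrSiO4: 39.36 lb
  Potash: 76.87 lb
  Aluminium hydroxide: 9.172 lb
  Sand: 124.4 lb
Total batch = 279.8 lb; LOI loss = 29.74 lb

The working math keeps full float precision through the solve. Intermediates are shown (rounded to 4 significant figures) when written out; every reported result takes just one rounding. The derived quantities, which include totals, glass mass, the five compositions, LOI, the yield, are recomputed at full float precision, precisely as stated by the question or the answer, from the weighed amounts at 250.0 lb of glass.
The oxide mass targets at 250.0 lb vitreous product:
  ZrO2: 10.56% × 250.0 = 26.40 lb
  SiO2: 62.26% × 250.0 = 155.6 lb
  Al2O3: 2.544% × 250.0 = 6.360 lb
  MgO: 3.788% × 250.0 = 9.470 lb
  K2O: 20.85% × 250.0 = 52.12 lb
Mass-balance tally per oxide from the weights as reported, versus the basis set out (every target is met by its sum within answer rounding):
  ZrO2: 39.36·0.6708 = 26.40 lb (target 26.40 lb)
  SiO2: 29.97·0.6336 + 39.36·0.3282 + 124.4·0.9949 = 155.7 lb (target 155.6 lb)
  Al2O3: 9.172·0.6527 + 124.4·0.003000 = 6.360 lb (target 6.360 lb)
  MgO: 29.97·0.3160 = 9.471 lb (target 9.470 lb)
  K2O: 76.87·0.6781 = 52.13 lb (target 52.12 lb)
Auditing the glass mass value: batch Σ − ignition loss = 250.0 lb (per-oxide target masses sum to 250.0 lb; the stated basis being 250.0 lb — differing by rounding only).
Summing the batch: Σ batch = 279.8 lb; loss to ignition Σ batch·LOI = 29.74 lb; as yield: glass ÷ batch → 89.37%.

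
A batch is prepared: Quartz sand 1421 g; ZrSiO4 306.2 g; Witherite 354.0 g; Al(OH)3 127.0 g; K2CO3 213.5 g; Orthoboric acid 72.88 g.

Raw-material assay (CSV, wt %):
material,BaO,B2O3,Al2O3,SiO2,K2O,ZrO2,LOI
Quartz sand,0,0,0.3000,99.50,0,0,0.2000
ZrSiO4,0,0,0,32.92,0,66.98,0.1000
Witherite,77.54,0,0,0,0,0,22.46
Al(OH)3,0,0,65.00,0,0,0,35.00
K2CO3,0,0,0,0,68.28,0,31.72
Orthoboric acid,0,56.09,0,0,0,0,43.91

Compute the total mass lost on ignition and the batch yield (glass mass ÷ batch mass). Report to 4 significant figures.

All arithmetic carries full precision in all steps — mid-chain values are printed (rounded to four significant digits) across the worked steps. Every reported value is rounded a single time — the derived quantities are recomputed in full float precision (yield, LOI, the totals, net glass mass, six oxide percentages) starting from the weights per 2268 g of glass as written in the problem or the answer.
Ignition loss by material:
  Quartz sand: 1421 × 0.002000 = 2.842 g
  ZrSiO4: 306.2 × 0.001000 = 0.3062 g
  Witherite: 354.0 × 0.2246 = 79.51 g
  Al(OH)3: 127.0 × 0.3500 = 44.45 g
  K2CO3: 213.5 × 0.3172 = 67.72 g
  Orthoboric acid: 72.88 × 0.4391 = 32.00 g
Total LOI = 226.8 g
Glass = batch − LOI = 2495 − 226.8 = 2268 g

LOI loss = 226.8 g; glass = 2268 g; yield = 90.91%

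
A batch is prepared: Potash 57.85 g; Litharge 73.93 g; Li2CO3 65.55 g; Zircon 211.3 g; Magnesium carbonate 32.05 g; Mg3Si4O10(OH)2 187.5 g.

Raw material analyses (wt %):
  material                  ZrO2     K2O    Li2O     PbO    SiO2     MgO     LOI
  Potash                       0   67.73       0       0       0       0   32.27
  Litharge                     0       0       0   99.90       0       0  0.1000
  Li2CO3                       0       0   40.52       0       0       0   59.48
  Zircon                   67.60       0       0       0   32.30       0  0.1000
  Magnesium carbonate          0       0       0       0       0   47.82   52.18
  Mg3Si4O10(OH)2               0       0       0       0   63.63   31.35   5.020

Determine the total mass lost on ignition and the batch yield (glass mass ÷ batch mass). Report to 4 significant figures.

LOI loss = 84.08 g; glass = 544.1 g; yield = 86.62%

Each numeric step keeps full float precision end to end — values along the way are displayed with 4-significant-digit rounding in the working — each reported number takes a single rounding — the derived quantities are rebuilt from the weighed amounts per 544.1 g of glass in exact precision (the six compositions, net glass mass, ignition loss, the yield, totals), exactly as shown in the problem or answer text.
LOI of each material in turn:
  Potash: 57.85 × 0.3227 = 18.67 g
  Litharge: 73.93 × 0.001000 = 0.07393 g
  Li2CO3: 65.55 × 0.5948 = 38.99 g
  Zircon: 211.3 × 0.001000 = 0.2113 g
  Magnesium carbonate: 32.05 × 0.5218 = 16.72 g
  Mg3Si4O10(OH)2: 187.5 × 0.05020 = 9.412 g
Total LOI = 84.08 g
Glass = batch − LOI = 628.2 − 84.08 = 544.1 g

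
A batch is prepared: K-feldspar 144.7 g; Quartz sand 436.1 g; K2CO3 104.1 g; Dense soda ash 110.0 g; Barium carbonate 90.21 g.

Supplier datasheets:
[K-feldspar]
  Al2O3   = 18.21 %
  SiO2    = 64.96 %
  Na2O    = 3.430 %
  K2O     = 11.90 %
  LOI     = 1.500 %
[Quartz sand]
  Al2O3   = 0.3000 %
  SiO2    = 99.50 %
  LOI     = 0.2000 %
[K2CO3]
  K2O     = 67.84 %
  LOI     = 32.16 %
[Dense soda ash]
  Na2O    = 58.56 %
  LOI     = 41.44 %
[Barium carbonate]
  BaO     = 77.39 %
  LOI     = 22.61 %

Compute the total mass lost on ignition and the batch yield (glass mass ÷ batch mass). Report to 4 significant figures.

LOI loss = 102.5 g; glass = 782.6 g; yield = 88.42%

Intermediates are printed rounded to four significant digits at each printed step; exact precision is carried at all times — each reported value is rounded only once — derived quantities are computed in exact precision (the five compositions, yield, glass mass, LOI, the totals) using the weight values per 782.6 g of glass exactly as shown in question or answer.
Ignition loss by material:
  K-feldspar: 144.7 × 0.01500 = 2.170 g
  Quartz sand: 436.1 × 0.002000 = 0.8722 g
  K2CO3: 104.1 × 0.3216 = 33.48 g
  Dense soda ash: 110.0 × 0.4144 = 45.58 g
  Barium carbonate: 90.21 × 0.2261 = 20.40 g
Total LOI = 102.5 g
Glass = batch − LOI = 885.1 − 102.5 = 782.6 g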